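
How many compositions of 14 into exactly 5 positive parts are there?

715

Equivalently, choose which 4 of the 13 gaps become plus signs: C(13,4) = 715.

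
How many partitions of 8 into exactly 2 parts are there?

They are:
7,1
6,2
5,3
4,4

4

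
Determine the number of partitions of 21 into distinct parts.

Systematic enumeration (by largest part, then next-largest, …) yields 76.

76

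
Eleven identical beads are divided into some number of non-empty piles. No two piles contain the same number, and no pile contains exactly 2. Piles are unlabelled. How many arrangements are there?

The partitions of 11 that satisfy the conditions:
11
1,10
3,8
4,7
1,3,7
5,6
1,4,6

7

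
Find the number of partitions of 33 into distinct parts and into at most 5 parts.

Direct enumeration gives 383 partitions.

383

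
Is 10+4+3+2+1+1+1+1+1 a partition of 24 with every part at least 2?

No

The parts sum to 24, and the condition 'every summand is at least 2' is violated.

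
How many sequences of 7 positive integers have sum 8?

7

Place 6 bars in the 7 internal gaps of a row of 8 dots: C(7,6) = 7.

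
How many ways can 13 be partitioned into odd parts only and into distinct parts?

3

The partitions of 13 that satisfy the conditions:
13
1 + 3 + 9
1 + 5 + 7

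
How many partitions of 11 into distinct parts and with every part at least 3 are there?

4

The partitions of 11 that satisfy the conditions:
11
3+8
4+7
5+6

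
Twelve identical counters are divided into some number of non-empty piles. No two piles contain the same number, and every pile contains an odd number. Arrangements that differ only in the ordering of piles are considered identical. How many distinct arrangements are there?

The partitions of 12 that satisfy the conditions:
11+1
9+3
7+5

3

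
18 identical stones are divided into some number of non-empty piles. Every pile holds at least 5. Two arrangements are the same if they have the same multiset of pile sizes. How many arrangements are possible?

Listing the qualifying partitions of 18:
18
13 + 5
12 + 6
11 + 7
10 + 8
9 + 9
8 + 5 + 5
7 + 6 + 5
6 + 6 + 6

9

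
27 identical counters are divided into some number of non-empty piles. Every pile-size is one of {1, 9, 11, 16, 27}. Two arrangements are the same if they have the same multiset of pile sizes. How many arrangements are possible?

11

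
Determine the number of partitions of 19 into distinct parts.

There are too many to list fully; the first 12 (by largest part) are:
19
18 + 1
17 + 2
16 + 3
16 + 2 + 1
15 + 4
15 + 3 + 1
14 + 5
14 + 4 + 1
14 + 3 + 2
13 + 6
13 + 5 + 1
…and 42 more, for 54 total.

54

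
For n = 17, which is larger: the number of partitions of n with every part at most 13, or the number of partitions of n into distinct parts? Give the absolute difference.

Partitions of 17 with every part at most 13: 290.
Partitions of 17 into distinct parts: 38.
|290 − 38| = 252.

252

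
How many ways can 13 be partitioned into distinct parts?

Listing the qualifying partitions of 13:
13
1,12
2,11
3,10
1,2,10
4,9
1,3,9
5,8
1,4,8
2,3,8
6,7
1,5,7
2,4,7
1,2,3,7
2,5,6
3,4,6
1,2,4,6
1,3,4,5
Counting gives 18.

18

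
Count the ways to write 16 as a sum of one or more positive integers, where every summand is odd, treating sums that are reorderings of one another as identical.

32

There are too many to list fully; the first 12 (by largest part) are:
1+15
3+13
1+1+1+13
5+11
1+1+3+11
1+1+1+1+1+11
7+9
1+1+5+9
1+3+3+9
1+1+1+1+3+9
1+1+1+1+1+1+1+9
1+1+7+7
…and 20 more, for 32 total.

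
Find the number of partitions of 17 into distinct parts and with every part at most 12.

31

There are too many to list fully; the first 12 (by largest part) are:
12, 5
12, 4, 1
12, 3, 2
11, 6
11, 5, 1
11, 4, 2
11, 3, 2, 1
10, 7
10, 6, 1
10, 5, 2
10, 4, 3
10, 4, 2, 1
…and 19 more, for 31 total.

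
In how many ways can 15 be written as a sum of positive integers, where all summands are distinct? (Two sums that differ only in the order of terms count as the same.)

There are too many to list fully; the first 12 (by largest part) are:
15
14+1
13+2
12+3
12+2+1
11+4
11+3+1
10+5
10+4+1
10+3+2
9+6
9+5+1
…and 15 more, for 27 total.

27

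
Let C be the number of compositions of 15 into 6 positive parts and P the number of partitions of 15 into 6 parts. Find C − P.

Ordered (compositions into 6 parts): C(14,5) = 2002.
Unordered (partitions into 6 parts): 26.
Difference: 2002 − 26 = 1976.

1976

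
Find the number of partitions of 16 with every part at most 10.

212

Direct enumeration gives 212 partitions.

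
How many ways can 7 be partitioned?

The partitions of 7 that satisfy the conditions:
7
6, 1
5, 2
5, 1, 1
4, 3
4, 2, 1
4, 1, 1, 1
3, 3, 1
3, 2, 2
3, 2, 1, 1
3, 1, 1, 1, 1
2, 2, 2, 1
2, 2, 1, 1, 1
2, 1, 1, 1, 1, 1
1, 1, 1, 1, 1, 1, 1
Counting gives 15.

15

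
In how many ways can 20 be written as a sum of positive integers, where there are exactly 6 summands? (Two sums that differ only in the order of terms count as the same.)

90

Direct enumeration gives 90 partitions.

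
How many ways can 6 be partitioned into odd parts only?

Listing the qualifying partitions of 6:
1, 5
3, 3
1, 1, 1, 3
1, 1, 1, 1, 1, 1

4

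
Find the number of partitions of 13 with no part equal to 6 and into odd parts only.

The partitions of 13 that satisfy the conditions:
13
1 + 1 + 11
1 + 3 + 9
1 + 1 + 1 + 1 + 9
1 + 5 + 7
3 + 3 + 7
1 + 1 + 1 + 3 + 7
1 + 1 + 1 + 1 + 1 + 1 + 7
3 + 5 + 5
1 + 1 + 1 + 5 + 5
1 + 1 + 3 + 3 + 5
1 + 1 + 1 + 1 + 1 + 3 + 5
1 + 1 + 1 + 1 + 1 + 1 + 1 + 1 + 5
1 + 3 + 3 + 3 + 3
1 + 1 + 1 + 1 + 3 + 3 + 3
1 + 1 + 1 + 1 + 1 + 1 + 1 + 3 + 3
1 + 1 + 1 + 1 + 1 + 1 + 1 + 1 + 1 + 1 + 3
1 + 1 + 1 + 1 + 1 + 1 + 1 + 1 + 1 + 1 + 1 + 1 + 1

18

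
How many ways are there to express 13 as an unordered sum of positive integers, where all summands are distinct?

Enumerating:
13
12 + 1
11 + 2
10 + 3
10 + 2 + 1
9 + 4
9 + 3 + 1
8 + 5
8 + 4 + 1
8 + 3 + 2
7 + 6
7 + 5 + 1
7 + 4 + 2
7 + 3 + 2 + 1
6 + 5 + 2
6 + 4 + 3
6 + 4 + 2 + 1
5 + 4 + 3 + 1

18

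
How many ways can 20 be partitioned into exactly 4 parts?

64

There are too many to list fully; the first 12 (by largest part) are:
17+1+1+1
16+2+1+1
15+3+1+1
15+2+2+1
14+4+1+1
14+3+2+1
14+2+2+2
13+5+1+1
13+4+2+1
13+3+3+1
13+3+2+2
12+6+1+1
…and 52 more, for 64 total.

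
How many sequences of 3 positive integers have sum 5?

Place 2 bars in the 4 internal gaps of a row of 5 dots: C(4,2) = 6.

6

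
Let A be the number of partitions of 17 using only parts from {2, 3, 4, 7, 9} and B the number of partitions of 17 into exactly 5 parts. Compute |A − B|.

Partitions of 17 using only parts from {2, 3, 4, 7, 9}: 18.
Partitions of 17 into exactly 5 parts: 47.
|18 − 47| = 29.

29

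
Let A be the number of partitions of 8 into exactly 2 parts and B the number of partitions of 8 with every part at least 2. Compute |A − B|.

3

Partitions of 8 into exactly 2 parts: 4.
Partitions of 8 with every part at least 2: 7.
|4 − 7| = 3.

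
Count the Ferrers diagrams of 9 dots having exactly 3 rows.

7

They are:
1, 1, 7
1, 2, 6
1, 3, 5
2, 2, 5
1, 4, 4
2, 3, 4
3, 3, 3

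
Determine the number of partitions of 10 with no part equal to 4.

A partial list (first 12 by largest part):
10
9 + 1
8 + 2
8 + 1 + 1
7 + 3
7 + 2 + 1
7 + 1 + 1 + 1
6 + 3 + 1
6 + 2 + 2
6 + 2 + 1 + 1
6 + 1 + 1 + 1 + 1
5 + 5
…and 19 more, for 31 total.

31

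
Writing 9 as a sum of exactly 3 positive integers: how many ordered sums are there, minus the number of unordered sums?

Ordered (compositions into 3 parts): C(8,2) = 28.
Partitions of 9 into exactly 3 parts: 7.
Difference: 28 − 7 = 21.

21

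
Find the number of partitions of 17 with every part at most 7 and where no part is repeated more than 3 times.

There are 91 such partitions.

91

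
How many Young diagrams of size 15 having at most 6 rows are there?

110

A full systematic count gives 110.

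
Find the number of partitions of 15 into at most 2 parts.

Listing the qualifying partitions of 15:
15
14,1
13,2
12,3
11,4
10,5
9,6
8,7
That's 8 in total.

8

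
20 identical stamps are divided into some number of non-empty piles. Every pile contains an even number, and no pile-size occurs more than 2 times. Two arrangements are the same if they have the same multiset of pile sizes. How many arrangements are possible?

Enumerating:
20
18 + 2
16 + 4
16 + 2 + 2
14 + 6
14 + 4 + 2
12 + 8
12 + 6 + 2
12 + 4 + 4
12 + 4 + 2 + 2
10 + 10
10 + 8 + 2
10 + 6 + 4
10 + 6 + 2 + 2
10 + 4 + 4 + 2
8 + 8 + 4
8 + 8 + 2 + 2
8 + 6 + 6
8 + 6 + 4 + 2
8 + 4 + 4 + 2 + 2
6 + 6 + 4 + 4
6 + 6 + 4 + 2 + 2

22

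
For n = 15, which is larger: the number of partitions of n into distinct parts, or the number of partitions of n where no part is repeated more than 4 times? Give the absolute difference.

Partitions of 15 into distinct parts: 27.
Partitions of 15 where no part is repeated more than 4 times: 127.
|27 − 127| = 100.

100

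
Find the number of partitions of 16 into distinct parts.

32

A partial list (first 12 by largest part):
16
15, 1
14, 2
13, 3
13, 2, 1
12, 4
12, 3, 1
11, 5
11, 4, 1
11, 3, 2
10, 6
10, 5, 1
…and 20 more, for 32 total.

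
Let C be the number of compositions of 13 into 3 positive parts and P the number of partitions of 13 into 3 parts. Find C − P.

Compositions: C(12,2) = 66.
Unordered (partitions into 3 parts): 14.
Difference: 66 − 14 = 52.

52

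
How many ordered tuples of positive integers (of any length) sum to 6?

The number of compositions of n is 2^(n−1); here 2^5 = 32.

32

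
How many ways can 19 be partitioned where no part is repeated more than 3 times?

258

Counting exhaustively, 258 partitions satisfy the conditions.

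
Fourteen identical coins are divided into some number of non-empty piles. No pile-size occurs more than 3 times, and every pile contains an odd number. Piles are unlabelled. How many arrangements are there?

Listing the qualifying partitions of 14:
13, 1
11, 3
11, 1, 1, 1
9, 5
9, 3, 1, 1
7, 7
7, 5, 1, 1
7, 3, 3, 1
5, 5, 3, 1
5, 3, 3, 3
5, 3, 3, 1, 1, 1

11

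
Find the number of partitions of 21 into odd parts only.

76

Direct enumeration gives 76 partitions.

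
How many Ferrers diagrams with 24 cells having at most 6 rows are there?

532

A full systematic count gives 532.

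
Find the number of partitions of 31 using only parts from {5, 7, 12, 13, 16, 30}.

5

Listing the qualifying partitions of 31:
16, 5, 5, 5
13, 13, 5
12, 12, 7
12, 7, 7, 5
7, 7, 7, 5, 5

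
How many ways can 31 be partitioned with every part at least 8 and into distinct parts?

They are:
31
23,8
22,9
21,10
20,11
19,12
18,13
17,14
16,15
14,9,8
13,10,8
12,11,8
12,10,9
That's 13 in total.

13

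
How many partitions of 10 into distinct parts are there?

10

Listing the qualifying partitions of 10:
10
9 + 1
8 + 2
7 + 3
7 + 2 + 1
6 + 4
6 + 3 + 1
5 + 4 + 1
5 + 3 + 2
4 + 3 + 2 + 1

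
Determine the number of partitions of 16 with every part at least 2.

A partial list (first 12 by largest part):
16
2+14
3+13
4+12
2+2+12
5+11
2+3+11
6+10
2+4+10
3+3+10
2+2+2+10
7+9
…and 43 more, for 55 total.

55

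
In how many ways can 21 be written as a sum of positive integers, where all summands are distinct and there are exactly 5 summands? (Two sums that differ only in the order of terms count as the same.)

The partitions of 21 that satisfy the conditions:
11 + 4 + 3 + 2 + 1
10 + 5 + 3 + 2 + 1
9 + 6 + 3 + 2 + 1
9 + 5 + 4 + 2 + 1
8 + 7 + 3 + 2 + 1
8 + 6 + 4 + 2 + 1
8 + 5 + 4 + 3 + 1
7 + 6 + 5 + 2 + 1
7 + 6 + 4 + 3 + 1
7 + 5 + 4 + 3 + 2

10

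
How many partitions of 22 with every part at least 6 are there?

They are:
22
16,6
15,7
14,8
13,9
12,10
11,11
10,6,6
9,7,6
8,8,6
8,7,7
That's 11 in total.

11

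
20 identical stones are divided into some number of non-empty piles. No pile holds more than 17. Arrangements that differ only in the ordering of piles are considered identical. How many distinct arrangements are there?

623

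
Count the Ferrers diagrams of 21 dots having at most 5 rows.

221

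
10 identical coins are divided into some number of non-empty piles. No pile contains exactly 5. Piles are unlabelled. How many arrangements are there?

35

A partial list (first 12 by largest part):
10
9, 1
8, 2
8, 1, 1
7, 3
7, 2, 1
7, 1, 1, 1
6, 4
6, 3, 1
6, 2, 2
6, 2, 1, 1
6, 1, 1, 1, 1
…and 23 more, for 35 total.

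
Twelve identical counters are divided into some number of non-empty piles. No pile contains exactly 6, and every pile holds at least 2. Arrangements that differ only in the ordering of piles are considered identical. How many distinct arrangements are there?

Listing the qualifying partitions of 12:
12
10 + 2
9 + 3
8 + 4
8 + 2 + 2
7 + 5
7 + 3 + 2
5 + 5 + 2
5 + 4 + 3
5 + 3 + 2 + 2
4 + 4 + 4
4 + 4 + 2 + 2
4 + 3 + 3 + 2
4 + 2 + 2 + 2 + 2
3 + 3 + 3 + 3
3 + 3 + 2 + 2 + 2
2 + 2 + 2 + 2 + 2 + 2
Counting gives 17.

17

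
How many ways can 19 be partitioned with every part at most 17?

488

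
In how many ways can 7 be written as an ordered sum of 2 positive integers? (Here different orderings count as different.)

6

Place 1 bars in the 6 internal gaps of a row of 7 dots: C(6,1) = 6.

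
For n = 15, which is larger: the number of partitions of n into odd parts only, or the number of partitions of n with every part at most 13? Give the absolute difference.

Partitions of 15 into odd parts only: 27.
Partitions of 15 with every part at most 13: 174.
|27 − 174| = 147.

147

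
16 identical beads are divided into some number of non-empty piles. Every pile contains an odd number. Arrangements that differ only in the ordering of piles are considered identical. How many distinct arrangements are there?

There are too many to list fully; the first 12 (by largest part) are:
15,1
13,3
13,1,1,1
11,5
11,3,1,1
11,1,1,1,1,1
9,7
9,5,1,1
9,3,3,1
9,3,1,1,1,1
9,1,1,1,1,1,1,1
7,7,1,1
…and 20 more, for 32 total.

32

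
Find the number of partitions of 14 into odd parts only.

22

They are:
13, 1
11, 3
11, 1, 1, 1
9, 5
9, 3, 1, 1
9, 1, 1, 1, 1, 1
7, 7
7, 5, 1, 1
7, 3, 3, 1
7, 3, 1, 1, 1, 1
7, 1, 1, 1, 1, 1, 1, 1
5, 5, 3, 1
5, 5, 1, 1, 1, 1
5, 3, 3, 3
5, 3, 3, 1, 1, 1
5, 3, 1, 1, 1, 1, 1, 1
5, 1, 1, 1, 1, 1, 1, 1, 1, 1
3, 3, 3, 3, 1, 1
3, 3, 3, 1, 1, 1, 1, 1
3, 3, 1, 1, 1, 1, 1, 1, 1, 1
3, 1, 1, 1, 1, 1, 1, 1, 1, 1, 1, 1
1, 1, 1, 1, 1, 1, 1, 1, 1, 1, 1, 1, 1, 1
That's 22 in total.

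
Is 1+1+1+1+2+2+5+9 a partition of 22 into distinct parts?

The parts sum to 22, and the condition 'all summands are distinct' is violated.

No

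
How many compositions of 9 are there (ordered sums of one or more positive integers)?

Each of the 8 gaps between 9 units is either a break or not: 2^8 = 256.

256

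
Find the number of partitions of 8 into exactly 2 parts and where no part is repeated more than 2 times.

The partitions of 8 that satisfy the conditions:
7, 1
6, 2
5, 3
4, 4
Counting gives 4.

4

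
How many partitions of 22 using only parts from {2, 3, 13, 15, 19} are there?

The partitions of 22 that satisfy the conditions:
19,3
15,3,2,2
13,3,3,3
13,3,2,2,2
3,3,3,3,3,3,2,2
3,3,3,3,2,2,2,2,2
3,3,2,2,2,2,2,2,2,2
2,2,2,2,2,2,2,2,2,2,2

8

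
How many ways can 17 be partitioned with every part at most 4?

Systematic enumeration (by largest part, then next-largest, …) yields 72.

72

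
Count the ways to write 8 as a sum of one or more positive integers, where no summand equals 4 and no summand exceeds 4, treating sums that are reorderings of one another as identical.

10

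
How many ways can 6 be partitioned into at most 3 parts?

7

The partitions of 6 that satisfy the conditions:
6
5+1
4+2
4+1+1
3+3
3+2+1
2+2+2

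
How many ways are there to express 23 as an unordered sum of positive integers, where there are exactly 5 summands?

141

Counting exhaustively, 141 partitions satisfy the conditions.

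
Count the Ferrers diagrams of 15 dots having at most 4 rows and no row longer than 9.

There are too many to list fully; the first 12 (by largest part) are:
6+9
1+5+9
2+4+9
1+1+4+9
3+3+9
1+2+3+9
2+2+2+9
7+8
1+6+8
2+5+8
1+1+5+8
3+4+8
…and 26 more, for 38 total.

38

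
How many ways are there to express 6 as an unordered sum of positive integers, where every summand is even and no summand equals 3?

The partitions of 6 that satisfy the conditions:
6
4 + 2
2 + 2 + 2
Counting gives 3.

3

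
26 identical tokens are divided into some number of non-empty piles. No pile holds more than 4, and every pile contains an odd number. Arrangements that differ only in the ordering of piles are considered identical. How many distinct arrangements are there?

They are:
3+3+3+3+3+3+3+3+1+1
3+3+3+3+3+3+3+1+1+1+1+1
3+3+3+3+3+3+1+1+1+1+1+1+1+1
3+3+3+3+3+1+1+1+1+1+1+1+1+1+1+1
3+3+3+3+1+1+1+1+1+1+1+1+1+1+1+1+1+1
3+3+3+1+1+1+1+1+1+1+1+1+1+1+1+1+1+1+1+1
3+3+1+1+1+1+1+1+1+1+1+1+1+1+1+1+1+1+1+1+1+1
3+1+1+1+1+1+1+1+1+1+1+1+1+1+1+1+1+1+1+1+1+1+1+1
1+1+1+1+1+1+1+1+1+1+1+1+1+1+1+1+1+1+1+1+1+1+1+1+1+1
Counting gives 9.

9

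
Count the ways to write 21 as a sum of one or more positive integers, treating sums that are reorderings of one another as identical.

Systematic enumeration (by largest part, then next-largest, …) yields 792.

792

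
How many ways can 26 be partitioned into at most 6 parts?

709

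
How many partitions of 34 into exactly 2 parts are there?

They are:
1+33
2+32
3+31
4+30
5+29
6+28
7+27
8+26
9+25
10+24
11+23
12+22
13+21
14+20
15+19
16+18
17+17
Counting gives 17.

17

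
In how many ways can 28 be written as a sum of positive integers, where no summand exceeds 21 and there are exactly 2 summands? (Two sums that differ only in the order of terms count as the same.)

They are:
21, 7
20, 8
19, 9
18, 10
17, 11
16, 12
15, 13
14, 14
That's 8 in total.

8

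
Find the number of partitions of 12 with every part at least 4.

5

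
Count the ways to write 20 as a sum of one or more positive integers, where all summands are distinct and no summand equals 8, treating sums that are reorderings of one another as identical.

51

A partial list (first 12 by largest part):
20
19+1
18+2
17+3
17+2+1
16+4
16+3+1
15+5
15+4+1
15+3+2
14+6
14+5+1
…and 39 more, for 51 total.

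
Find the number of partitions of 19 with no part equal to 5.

355

Systematic enumeration (by largest part, then next-largest, …) yields 355.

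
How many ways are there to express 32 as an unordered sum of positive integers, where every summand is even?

231

Enumerating by decreasing first part gives 231 partitions in all.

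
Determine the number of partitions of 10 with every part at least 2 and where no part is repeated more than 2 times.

10

Listing the qualifying partitions of 10:
10
8 + 2
7 + 3
6 + 4
6 + 2 + 2
5 + 5
5 + 3 + 2
4 + 4 + 2
4 + 3 + 3
3 + 3 + 2 + 2
Counting gives 10.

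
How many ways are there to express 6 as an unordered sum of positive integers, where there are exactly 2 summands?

3

Enumerating:
5,1
4,2
3,3
That's 3 in total.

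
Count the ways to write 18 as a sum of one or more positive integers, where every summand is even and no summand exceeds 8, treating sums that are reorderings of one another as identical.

18

They are:
8, 8, 2
8, 6, 4
8, 6, 2, 2
8, 4, 4, 2
8, 4, 2, 2, 2
8, 2, 2, 2, 2, 2
6, 6, 6
6, 6, 4, 2
6, 6, 2, 2, 2
6, 4, 4, 4
6, 4, 4, 2, 2
6, 4, 2, 2, 2, 2
6, 2, 2, 2, 2, 2, 2
4, 4, 4, 4, 2
4, 4, 4, 2, 2, 2
4, 4, 2, 2, 2, 2, 2
4, 2, 2, 2, 2, 2, 2, 2
2, 2, 2, 2, 2, 2, 2, 2, 2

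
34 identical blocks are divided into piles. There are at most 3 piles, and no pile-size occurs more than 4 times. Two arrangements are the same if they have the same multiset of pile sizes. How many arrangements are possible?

Direct enumeration gives 114 partitions.

114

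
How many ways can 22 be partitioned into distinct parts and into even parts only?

Listing the qualifying partitions of 22:
22
2,20
4,18
6,16
2,4,16
8,14
2,6,14
10,12
2,8,12
4,6,12
4,8,10
2,4,6,10
That's 12 in total.

12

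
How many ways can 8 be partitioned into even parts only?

5

The partitions of 8 that satisfy the conditions:
8
6, 2
4, 4
4, 2, 2
2, 2, 2, 2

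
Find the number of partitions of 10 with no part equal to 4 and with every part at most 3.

The partitions of 10 that satisfy the conditions:
3,3,3,1
3,3,2,2
3,3,2,1,1
3,3,1,1,1,1
3,2,2,2,1
3,2,2,1,1,1
3,2,1,1,1,1,1
3,1,1,1,1,1,1,1
2,2,2,2,2
2,2,2,2,1,1
2,2,2,1,1,1,1
2,2,1,1,1,1,1,1
2,1,1,1,1,1,1,1,1
1,1,1,1,1,1,1,1,1,1

14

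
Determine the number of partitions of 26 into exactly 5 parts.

Direct enumeration gives 221 partitions.

221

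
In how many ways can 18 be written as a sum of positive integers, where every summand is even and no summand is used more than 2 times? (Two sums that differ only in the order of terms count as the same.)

They are:
18
16+2
14+4
14+2+2
12+6
12+4+2
10+8
10+6+2
10+4+4
10+4+2+2
8+8+2
8+6+4
8+6+2+2
8+4+4+2
6+6+4+2
6+4+4+2+2
That's 16 in total.

16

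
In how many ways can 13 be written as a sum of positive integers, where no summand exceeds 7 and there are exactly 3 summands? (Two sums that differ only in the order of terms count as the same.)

8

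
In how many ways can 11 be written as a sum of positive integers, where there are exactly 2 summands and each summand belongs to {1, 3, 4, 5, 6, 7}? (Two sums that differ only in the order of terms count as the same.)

2

The partitions of 11 that satisfy the conditions:
4+7
5+6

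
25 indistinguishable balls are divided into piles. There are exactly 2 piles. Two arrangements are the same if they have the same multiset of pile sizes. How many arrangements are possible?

12

The partitions of 25 that satisfy the conditions:
24 + 1
23 + 2
22 + 3
21 + 4
20 + 5
19 + 6
18 + 7
17 + 8
16 + 9
15 + 10
14 + 11
13 + 12
That's 12 in total.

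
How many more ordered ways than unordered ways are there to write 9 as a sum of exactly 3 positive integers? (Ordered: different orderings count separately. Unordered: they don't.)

Compositions: C(8,2) = 28.
Partitions of 9 into exactly 3 parts: 7.
Difference: 28 − 7 = 21.

21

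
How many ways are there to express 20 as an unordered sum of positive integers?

627

Direct enumeration gives 627 partitions.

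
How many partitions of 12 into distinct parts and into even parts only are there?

4

The partitions of 12 that satisfy the conditions:
12
2 + 10
4 + 8
2 + 4 + 6
Counting gives 4.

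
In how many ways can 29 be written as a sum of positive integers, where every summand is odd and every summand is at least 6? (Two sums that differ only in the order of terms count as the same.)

5

Enumerating:
29
15,7,7
13,9,7
11,11,7
11,9,9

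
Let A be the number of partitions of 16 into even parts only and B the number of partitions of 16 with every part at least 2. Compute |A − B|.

Partitions of 16 into even parts only: 22.
Partitions of 16 with every part at least 2: 55.
|22 − 55| = 33.

33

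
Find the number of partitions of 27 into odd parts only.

192

There are 192 such partitions.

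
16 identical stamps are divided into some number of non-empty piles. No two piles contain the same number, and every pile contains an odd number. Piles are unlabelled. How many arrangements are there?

5

Enumerating:
1,15
3,13
5,11
7,9
1,3,5,7
That's 5 in total.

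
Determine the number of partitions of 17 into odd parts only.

A partial list (first 12 by largest part):
17
15,1,1
13,3,1
13,1,1,1,1
11,5,1
11,3,3
11,3,1,1,1
11,1,1,1,1,1,1
9,7,1
9,5,3
9,5,1,1,1
9,3,3,1,1
…and 26 more, for 38 total.

38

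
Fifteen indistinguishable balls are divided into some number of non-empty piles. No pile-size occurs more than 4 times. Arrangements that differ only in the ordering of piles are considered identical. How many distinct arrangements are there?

127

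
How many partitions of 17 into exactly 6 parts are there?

There are too many to list fully; the first 12 (by largest part) are:
12 + 1 + 1 + 1 + 1 + 1
11 + 2 + 1 + 1 + 1 + 1
10 + 3 + 1 + 1 + 1 + 1
10 + 2 + 2 + 1 + 1 + 1
9 + 4 + 1 + 1 + 1 + 1
9 + 3 + 2 + 1 + 1 + 1
9 + 2 + 2 + 2 + 1 + 1
8 + 5 + 1 + 1 + 1 + 1
8 + 4 + 2 + 1 + 1 + 1
8 + 3 + 3 + 1 + 1 + 1
8 + 3 + 2 + 2 + 1 + 1
8 + 2 + 2 + 2 + 2 + 1
…and 32 more, for 44 total.

44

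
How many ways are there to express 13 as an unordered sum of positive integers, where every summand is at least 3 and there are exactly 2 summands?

4

Listing the qualifying partitions of 13:
10 + 3
9 + 4
8 + 5
7 + 6
That's 4 in total.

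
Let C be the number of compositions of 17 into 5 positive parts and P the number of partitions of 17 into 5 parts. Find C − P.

Ordered (compositions into 5 parts): C(16,4) = 1820.
Unordered (partitions into 5 parts): 47.
Difference: 1820 − 47 = 1773.

1773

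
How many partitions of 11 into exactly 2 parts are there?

5

Listing the qualifying partitions of 11:
10 + 1
9 + 2
8 + 3
7 + 4
6 + 5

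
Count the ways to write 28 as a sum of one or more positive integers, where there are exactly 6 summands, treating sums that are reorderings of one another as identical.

391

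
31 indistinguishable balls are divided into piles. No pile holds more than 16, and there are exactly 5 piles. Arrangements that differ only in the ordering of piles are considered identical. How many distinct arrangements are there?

333

Enumerating by decreasing first part gives 333 partitions in all.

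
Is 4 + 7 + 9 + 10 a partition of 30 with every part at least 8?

No

The parts sum to 30, and the condition 'every summand is at least 8' is violated.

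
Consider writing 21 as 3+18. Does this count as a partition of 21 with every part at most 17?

No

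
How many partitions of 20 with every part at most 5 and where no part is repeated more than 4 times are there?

A full systematic count gives 78.

78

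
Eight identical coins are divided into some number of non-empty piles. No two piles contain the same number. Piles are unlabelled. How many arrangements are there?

6

Enumerating:
8
7,1
6,2
5,3
5,2,1
4,3,1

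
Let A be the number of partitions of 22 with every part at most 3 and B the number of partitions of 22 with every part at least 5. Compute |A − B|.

34

Partitions of 22 with every part at most 3: 52.
Partitions of 22 with every part at least 5: 18.
|52 − 18| = 34.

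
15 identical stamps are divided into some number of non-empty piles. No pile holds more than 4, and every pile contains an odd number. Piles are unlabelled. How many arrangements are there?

6

Listing the qualifying partitions of 15:
3 + 3 + 3 + 3 + 3
1 + 1 + 1 + 3 + 3 + 3 + 3
1 + 1 + 1 + 1 + 1 + 1 + 3 + 3 + 3
1 + 1 + 1 + 1 + 1 + 1 + 1 + 1 + 1 + 3 + 3
1 + 1 + 1 + 1 + 1 + 1 + 1 + 1 + 1 + 1 + 1 + 1 + 3
1 + 1 + 1 + 1 + 1 + 1 + 1 + 1 + 1 + 1 + 1 + 1 + 1 + 1 + 1
Counting gives 6.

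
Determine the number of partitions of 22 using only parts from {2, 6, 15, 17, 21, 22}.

5

The partitions of 22 that satisfy the conditions:
22
6, 6, 6, 2, 2
6, 6, 2, 2, 2, 2, 2
6, 2, 2, 2, 2, 2, 2, 2, 2
2, 2, 2, 2, 2, 2, 2, 2, 2, 2, 2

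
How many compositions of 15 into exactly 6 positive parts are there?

2002

Place 5 bars in the 14 internal gaps of a row of 15 dots: C(14,5) = 2002.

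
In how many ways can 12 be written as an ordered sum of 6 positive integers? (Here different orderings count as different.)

462

Place 5 bars in the 11 internal gaps of a row of 12 dots: C(11,5) = 462.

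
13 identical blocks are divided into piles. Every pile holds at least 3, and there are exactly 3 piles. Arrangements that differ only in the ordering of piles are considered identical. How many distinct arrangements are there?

Listing the qualifying partitions of 13:
7, 3, 3
6, 4, 3
5, 5, 3
5, 4, 4
That's 4 in total.

4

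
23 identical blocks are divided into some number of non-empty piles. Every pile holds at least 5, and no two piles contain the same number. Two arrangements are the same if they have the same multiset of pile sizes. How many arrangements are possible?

13

Listing the qualifying partitions of 23:
23
5, 18
6, 17
7, 16
8, 15
9, 14
10, 13
11, 12
5, 6, 12
5, 7, 11
5, 8, 10
6, 7, 10
6, 8, 9
That's 13 in total.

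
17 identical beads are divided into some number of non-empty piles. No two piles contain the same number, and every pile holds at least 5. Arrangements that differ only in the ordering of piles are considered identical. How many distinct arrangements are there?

5

They are:
17
12+5
11+6
10+7
9+8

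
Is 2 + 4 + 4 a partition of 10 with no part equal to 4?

The parts sum to 10, and the condition 'no summand equals 4' is violated.

No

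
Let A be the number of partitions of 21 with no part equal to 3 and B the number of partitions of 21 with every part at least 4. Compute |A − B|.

Partitions of 21 with no part equal to 3: 407.
Partitions of 21 with every part at least 4: 27.
|407 − 27| = 380.

380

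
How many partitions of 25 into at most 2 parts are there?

Listing the qualifying partitions of 25:
25
1,24
2,23
3,22
4,21
5,20
6,19
7,18
8,17
9,16
10,15
11,14
12,13
Counting gives 13.

13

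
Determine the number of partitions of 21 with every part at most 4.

120

There are 120 such partitions.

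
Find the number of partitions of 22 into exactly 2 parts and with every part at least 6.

6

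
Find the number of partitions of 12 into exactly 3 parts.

12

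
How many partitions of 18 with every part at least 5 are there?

9

The partitions of 18 that satisfy the conditions:
18
5, 13
6, 12
7, 11
8, 10
9, 9
5, 5, 8
5, 6, 7
6, 6, 6
Counting gives 9.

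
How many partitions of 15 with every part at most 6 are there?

Direct enumeration gives 110 partitions.

110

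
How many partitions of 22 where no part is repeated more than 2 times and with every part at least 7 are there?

Enumerating:
22
15 + 7
14 + 8
13 + 9
12 + 10
11 + 11
8 + 7 + 7
That's 7 in total.

7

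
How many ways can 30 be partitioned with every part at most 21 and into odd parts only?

Enumerating by decreasing first part gives 285 partitions in all.

285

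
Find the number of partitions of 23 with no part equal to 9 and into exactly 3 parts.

There are too many to list fully; the first 12 (by largest part) are:
21+1+1
20+2+1
19+3+1
19+2+2
18+4+1
18+3+2
17+5+1
17+4+2
17+3+3
16+6+1
16+5+2
16+4+3
…and 25 more, for 37 total.

37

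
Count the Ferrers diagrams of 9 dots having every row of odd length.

They are:
9
1,1,7
1,3,5
1,1,1,1,5
3,3,3
1,1,1,3,3
1,1,1,1,1,1,3
1,1,1,1,1,1,1,1,1
That's 8 in total.

8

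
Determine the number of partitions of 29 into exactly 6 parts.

454

Enumerating by decreasing first part gives 454 partitions in all.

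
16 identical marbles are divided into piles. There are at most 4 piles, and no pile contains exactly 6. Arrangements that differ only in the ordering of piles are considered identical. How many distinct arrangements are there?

50

There are too many to list fully; the first 12 (by largest part) are:
16
15 + 1
14 + 2
14 + 1 + 1
13 + 3
13 + 2 + 1
13 + 1 + 1 + 1
12 + 4
12 + 3 + 1
12 + 2 + 2
12 + 2 + 1 + 1
11 + 5
…and 38 more, for 50 total.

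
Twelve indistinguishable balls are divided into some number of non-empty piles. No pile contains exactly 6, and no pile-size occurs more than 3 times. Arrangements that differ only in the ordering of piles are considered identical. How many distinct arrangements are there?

41

A partial list (first 12 by largest part):
12
11,1
10,2
10,1,1
9,3
9,2,1
9,1,1,1
8,4
8,3,1
8,2,2
8,2,1,1
7,5
…and 29 more, for 41 total.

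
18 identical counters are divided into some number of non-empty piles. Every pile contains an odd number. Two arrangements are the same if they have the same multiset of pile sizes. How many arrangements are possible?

46

There are too many to list fully; the first 12 (by largest part) are:
1,17
3,15
1,1,1,15
5,13
1,1,3,13
1,1,1,1,1,13
7,11
1,1,5,11
1,3,3,11
1,1,1,1,3,11
1,1,1,1,1,1,1,11
9,9
…and 34 more, for 46 total.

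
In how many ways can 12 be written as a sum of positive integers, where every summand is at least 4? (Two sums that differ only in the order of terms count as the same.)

They are:
12
8,4
7,5
6,6
4,4,4

5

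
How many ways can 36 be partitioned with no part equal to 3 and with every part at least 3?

371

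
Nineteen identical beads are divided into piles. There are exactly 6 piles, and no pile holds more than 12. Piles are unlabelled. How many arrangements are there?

69

There are too many to list fully; the first 12 (by largest part) are:
12, 3, 1, 1, 1, 1
12, 2, 2, 1, 1, 1
11, 4, 1, 1, 1, 1
11, 3, 2, 1, 1, 1
11, 2, 2, 2, 1, 1
10, 5, 1, 1, 1, 1
10, 4, 2, 1, 1, 1
10, 3, 3, 1, 1, 1
10, 3, 2, 2, 1, 1
10, 2, 2, 2, 2, 1
9, 6, 1, 1, 1, 1
9, 5, 2, 1, 1, 1
…and 57 more, for 69 total.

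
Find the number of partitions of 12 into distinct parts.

The partitions of 12 that satisfy the conditions:
12
11 + 1
10 + 2
9 + 3
9 + 2 + 1
8 + 4
8 + 3 + 1
7 + 5
7 + 4 + 1
7 + 3 + 2
6 + 5 + 1
6 + 4 + 2
6 + 3 + 2 + 1
5 + 4 + 3
5 + 4 + 2 + 1
Counting gives 15.

15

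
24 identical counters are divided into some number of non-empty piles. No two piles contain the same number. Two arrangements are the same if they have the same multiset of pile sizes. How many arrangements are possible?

Counting exhaustively, 122 partitions satisfy the conditions.

122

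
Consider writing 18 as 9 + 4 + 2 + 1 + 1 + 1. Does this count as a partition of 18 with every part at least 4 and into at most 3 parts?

No

The parts sum to 18, and the condition 'every summand is at least 4' is violated.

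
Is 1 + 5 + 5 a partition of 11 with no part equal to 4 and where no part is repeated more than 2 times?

The parts sum to 11, and the condition 'no summand equals 4' holds; the condition 'no summand is used more than 2 times' holds.

Yes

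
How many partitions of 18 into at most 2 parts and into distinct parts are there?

9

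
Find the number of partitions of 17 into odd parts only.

38

There are too many to list fully; the first 12 (by largest part) are:
17
15 + 1 + 1
13 + 3 + 1
13 + 1 + 1 + 1 + 1
11 + 5 + 1
11 + 3 + 3
11 + 3 + 1 + 1 + 1
11 + 1 + 1 + 1 + 1 + 1 + 1
9 + 7 + 1
9 + 5 + 3
9 + 5 + 1 + 1 + 1
9 + 3 + 3 + 1 + 1
…and 26 more, for 38 total.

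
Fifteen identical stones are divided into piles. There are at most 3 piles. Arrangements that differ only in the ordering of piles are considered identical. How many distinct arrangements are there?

27

A partial list (first 12 by largest part):
15
14 + 1
13 + 2
13 + 1 + 1
12 + 3
12 + 2 + 1
11 + 4
11 + 3 + 1
11 + 2 + 2
10 + 5
10 + 4 + 1
10 + 3 + 2
…and 15 more, for 27 total.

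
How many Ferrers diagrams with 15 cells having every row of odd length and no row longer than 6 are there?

13

Listing the qualifying partitions of 15:
5,5,5
5,5,3,1,1
5,5,1,1,1,1,1
5,3,3,3,1
5,3,3,1,1,1,1
5,3,1,1,1,1,1,1,1
5,1,1,1,1,1,1,1,1,1,1
3,3,3,3,3
3,3,3,3,1,1,1
3,3,3,1,1,1,1,1,1
3,3,1,1,1,1,1,1,1,1,1
3,1,1,1,1,1,1,1,1,1,1,1,1
1,1,1,1,1,1,1,1,1,1,1,1,1,1,1
That's 13 in total.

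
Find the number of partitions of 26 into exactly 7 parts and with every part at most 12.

256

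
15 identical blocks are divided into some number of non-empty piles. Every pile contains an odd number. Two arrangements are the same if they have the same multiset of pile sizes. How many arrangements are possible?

A partial list (first 12 by largest part):
15
13+1+1
11+3+1
11+1+1+1+1
9+5+1
9+3+3
9+3+1+1+1
9+1+1+1+1+1+1
7+7+1
7+5+3
7+5+1+1+1
7+3+3+1+1
…and 15 more, for 27 total.

27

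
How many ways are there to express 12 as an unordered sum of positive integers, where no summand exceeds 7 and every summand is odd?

12

Enumerating:
7,5
7,3,1,1
7,1,1,1,1,1
5,5,1,1
5,3,3,1
5,3,1,1,1,1
5,1,1,1,1,1,1,1
3,3,3,3
3,3,3,1,1,1
3,3,1,1,1,1,1,1
3,1,1,1,1,1,1,1,1,1
1,1,1,1,1,1,1,1,1,1,1,1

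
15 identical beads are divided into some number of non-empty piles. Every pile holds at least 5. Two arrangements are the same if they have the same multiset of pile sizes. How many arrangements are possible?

5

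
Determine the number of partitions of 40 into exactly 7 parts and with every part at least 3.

300

A full systematic count gives 300.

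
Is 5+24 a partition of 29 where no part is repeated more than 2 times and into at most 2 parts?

Yes

The parts sum to 29, and the condition 'no summand is used more than 2 times' holds; the condition 'there are at most 2 summands' holds.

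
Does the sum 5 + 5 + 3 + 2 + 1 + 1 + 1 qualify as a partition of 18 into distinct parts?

The parts sum to 18, and the condition 'all summands are distinct' is violated.

No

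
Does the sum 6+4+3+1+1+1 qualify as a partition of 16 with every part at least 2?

The parts sum to 16, and the condition 'every summand is at least 2' is violated.

No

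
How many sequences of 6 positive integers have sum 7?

6

A composition of 7 into 6 positive parts is chosen by placing 5 dividers among the 6 gaps between 7 units: C(6,5) = 6.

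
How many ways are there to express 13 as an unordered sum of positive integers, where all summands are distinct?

Listing the qualifying partitions of 13:
13
1 + 12
2 + 11
3 + 10
1 + 2 + 10
4 + 9
1 + 3 + 9
5 + 8
1 + 4 + 8
2 + 3 + 8
6 + 7
1 + 5 + 7
2 + 4 + 7
1 + 2 + 3 + 7
2 + 5 + 6
3 + 4 + 6
1 + 2 + 4 + 6
1 + 3 + 4 + 5

18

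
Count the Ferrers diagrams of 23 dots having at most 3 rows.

56

There are too many to list fully; the first 12 (by largest part) are:
23
1,22
2,21
1,1,21
3,20
1,2,20
4,19
1,3,19
2,2,19
5,18
1,4,18
2,3,18
…and 44 more, for 56 total.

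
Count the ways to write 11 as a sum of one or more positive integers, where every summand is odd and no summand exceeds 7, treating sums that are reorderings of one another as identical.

Enumerating:
7+3+1
7+1+1+1+1
5+5+1
5+3+3
5+3+1+1+1
5+1+1+1+1+1+1
3+3+3+1+1
3+3+1+1+1+1+1
3+1+1+1+1+1+1+1+1
1+1+1+1+1+1+1+1+1+1+1

10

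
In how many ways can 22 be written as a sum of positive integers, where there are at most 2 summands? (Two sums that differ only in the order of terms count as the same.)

12

The partitions of 22 that satisfy the conditions:
22
21+1
20+2
19+3
18+4
17+5
16+6
15+7
14+8
13+9
12+10
11+11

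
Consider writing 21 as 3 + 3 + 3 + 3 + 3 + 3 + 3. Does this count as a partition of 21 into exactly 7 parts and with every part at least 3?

Yes

The parts sum to 21, and the condition 'there are exactly 7 summands' holds; the condition 'every summand is at least 3' holds.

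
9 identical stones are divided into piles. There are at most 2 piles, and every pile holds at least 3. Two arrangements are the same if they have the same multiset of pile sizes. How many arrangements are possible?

3

Listing the qualifying partitions of 9:
9
6 + 3
5 + 4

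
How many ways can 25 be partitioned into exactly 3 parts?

There are too many to list fully; the first 12 (by largest part) are:
23,1,1
22,2,1
21,3,1
21,2,2
20,4,1
20,3,2
19,5,1
19,4,2
19,3,3
18,6,1
18,5,2
18,4,3
…and 40 more, for 52 total.

52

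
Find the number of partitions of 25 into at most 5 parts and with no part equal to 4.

257

There are 257 such partitions.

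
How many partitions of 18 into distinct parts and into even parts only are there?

8

They are:
18
16+2
14+4
12+6
12+4+2
10+8
10+6+2
8+6+4
That's 8 in total.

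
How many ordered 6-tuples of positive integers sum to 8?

21

Place 5 bars in the 7 internal gaps of a row of 8 dots: C(7,5) = 21.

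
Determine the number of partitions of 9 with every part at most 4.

18

Enumerating:
4,4,1
4,3,2
4,3,1,1
4,2,2,1
4,2,1,1,1
4,1,1,1,1,1
3,3,3
3,3,2,1
3,3,1,1,1
3,2,2,2
3,2,2,1,1
3,2,1,1,1,1
3,1,1,1,1,1,1
2,2,2,2,1
2,2,2,1,1,1
2,2,1,1,1,1,1
2,1,1,1,1,1,1,1
1,1,1,1,1,1,1,1,1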